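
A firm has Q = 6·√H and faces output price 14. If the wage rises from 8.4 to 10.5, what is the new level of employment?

From P·MP_H = w with MP_H = 3·H^(-1/2), the labor demand is H(w) = (42/w)^(2).
At w = 8.4: H = 25. At w = 10.5: H = 16.

H* = 16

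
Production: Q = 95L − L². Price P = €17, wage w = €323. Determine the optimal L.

L* = 38

The marginal product of L is MP_L = 95 − 2L.
A price-taking firm hires until the value of the marginal product equals the wage: P·MP_L = w, so 17·(95 − 2L) = 323.
Then 95 − 2L = 19, giving L = 38.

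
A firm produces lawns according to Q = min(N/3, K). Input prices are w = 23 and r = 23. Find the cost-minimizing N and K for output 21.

N* = 63, K* = 21

With a fixed-proportions technology, the cost-minimizing bundle uses no slack in either input: N/3 = K = Q.
So N = 3·21 = 63 and K = 21.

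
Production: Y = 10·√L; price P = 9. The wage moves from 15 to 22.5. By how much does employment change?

ΔL = -5

From P·MP_L = w with MP_L = 5·L^(-1/2), the labor demand is L(w) = (45/w)^(2).
At w = 15: L = 9. At w = 22.5: L = 4.
ΔL = 4 − 9 = -5.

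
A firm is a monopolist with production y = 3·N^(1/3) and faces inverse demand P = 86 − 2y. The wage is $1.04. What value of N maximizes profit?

Marginal revenue from the inverse demand is MR = 86 − 4y.
The marginal product is MP_N = N^(-2/3).
A monopolist hires until marginal revenue product equals the wage: MR·MP_N = w.
At N, y = 3·N^(1/3). Substituting and solving: (86 − 12·N^(1/3))·N^(-2/3) = 1.04 gives N = 125.

N* = 125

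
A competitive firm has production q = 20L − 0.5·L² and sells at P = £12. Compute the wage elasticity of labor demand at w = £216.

ε = -9

From P·MP_L = w with MP_L = 20 − L, labor demand is L(w) = 20 − w/12.
dL/dw = −1/(12) = -1/12.
At w = 216, L = 2, so ε = (dL/dw)·(w/L) = (-1/12)·(216/2) = -9.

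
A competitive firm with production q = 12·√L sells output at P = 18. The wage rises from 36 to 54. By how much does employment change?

From P·MP_L = w with MP_L = 6·L^(-1/2), the labor demand is L(w) = (108/w)^(2).
At w = 36: L = 9. At w = 54: L = 4.
ΔL = 4 − 9 = -5.

ΔL = -5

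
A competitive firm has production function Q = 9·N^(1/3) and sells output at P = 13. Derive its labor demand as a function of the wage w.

N(w) = (39/w)^(3/2)

MP_N = (1/3)·9·N^(-2/3) = 3·N^(-2/3).
Setting P·MP_N = w: 39·N^(-2/3) = w.
Solving for N: N^(-2/3) = w/39, so N = (39/w)^(3/2).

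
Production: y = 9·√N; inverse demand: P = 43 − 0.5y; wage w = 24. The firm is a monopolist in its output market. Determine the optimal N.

N* = 9

Marginal revenue from the inverse demand is MR = 43 − y.
The marginal product is MP_N = 4.5·N^(-1/2).
A monopolist hires until marginal revenue product equals the wage: MR·MP_N = w.
At N, y = 9·√N. Substituting and solving: (43 − 9·√N)·4.5·N^(-1/2) = 24 gives N = 9.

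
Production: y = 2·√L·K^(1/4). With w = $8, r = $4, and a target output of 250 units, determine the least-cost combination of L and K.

Cost minimization requires the marginal rate of technical substitution to equal the input-price ratio: MP_L/MP_K = w/r.
Here MP_L/MP_K = (1/2)·(K/L)/(1/4) = 2·(K/L). Setting this equal to 8/4 = 2 gives K = L.
Substituting into y = 250: 2·L^(1/2)·(L)^(1/4) = 250.
Solving, L = 625 and K = 625.

L* = 625, K* = 625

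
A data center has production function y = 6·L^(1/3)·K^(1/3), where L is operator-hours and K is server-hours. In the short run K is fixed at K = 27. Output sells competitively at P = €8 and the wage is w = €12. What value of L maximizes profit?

With K = 27, MP_L = (1/3)·6·L^(-2/3)·27^(1/3) = 6·L^(-2/3).
Profit maximization for a price taker requires P·MP_L = w: 8·6·L^(-2/3) = 12.
So L^(-2/3) = 0.25, which gives L = 8.

L* = 8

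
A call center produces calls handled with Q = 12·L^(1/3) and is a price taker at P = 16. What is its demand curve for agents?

MP_L = (1/3)·12·L^(-2/3) = 4·L^(-2/3).
Setting P·MP_L = w: 64·L^(-2/3) = w.
Solving for L: L^(-2/3) = w/64, so L = (64/w)^(3/2).

L(w) = (64/w)^(3/2)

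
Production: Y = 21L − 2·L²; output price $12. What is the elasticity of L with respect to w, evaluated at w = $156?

ε = -1.625

From P·MP_L = w with MP_L = 21 − 4L, labor demand is L(w) = (21 − w/12)/4.
dL/dw = −1/(48) = -1/48.
At w = 156, L = 2, so ε = (dL/dw)·(w/L) = (-1/48)·(156/2) = -1.625.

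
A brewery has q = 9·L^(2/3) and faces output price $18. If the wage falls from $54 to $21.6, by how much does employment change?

ΔL = 117

From P·MP_L = w with MP_L = 6·L^(-1/3), the labor demand is L(w) = (108/w)^(3).
At w = 54: L = 8. At w = 21.6: L = 125.
ΔL = 125 − 8 = 117.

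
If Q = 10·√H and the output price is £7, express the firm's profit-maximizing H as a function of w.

MP_H = (1/2)·10·H^(-1/2) = 5·H^(-1/2).
Setting P·MP_H = w: 35·H^(-1/2) = w.
Solving for H: H^(-1/2) = w/35, so H = (35/w)^(2).

H(w) = 1225/w²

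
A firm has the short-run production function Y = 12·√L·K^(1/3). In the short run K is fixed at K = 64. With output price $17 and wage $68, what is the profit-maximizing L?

L* = 36

With K = 64, MP_L = (1/2)·12·L^(-1/2)·64^(1/3) = 24·L^(-1/2).
Profit maximization for a price taker requires P·MP_L = w: 17·24·L^(-1/2) = 68.
So L^(-1/2) = 1/6, which gives L = 36.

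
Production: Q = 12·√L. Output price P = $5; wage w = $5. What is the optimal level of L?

L* = 36

MP_L = (1/2)·12·L^(-1/2) = 6·L^(-1/2).
Profit maximization for a price taker requires P·MP_L = w: 5·6·L^(-1/2) = 5.
So L^(-1/2) = 1/6, which gives L = 36.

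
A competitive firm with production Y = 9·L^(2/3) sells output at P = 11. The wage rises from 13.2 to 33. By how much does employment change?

ΔL = -117

From P·MP_L = w with MP_L = 6·L^(-1/3), the labor demand is L(w) = (66/w)^(3).
At w = 13.2: L = 125. At w = 33: L = 8.
ΔL = 8 − 125 = -117.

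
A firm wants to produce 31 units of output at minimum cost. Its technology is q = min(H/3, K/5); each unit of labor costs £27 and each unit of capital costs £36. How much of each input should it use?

With a fixed-proportions technology, the cost-minimizing bundle uses no slack in either input: H/3 = K/5 = q.
So H = 3·31 = 93 and K = 5·31 = 155.

H* = 93, K* = 155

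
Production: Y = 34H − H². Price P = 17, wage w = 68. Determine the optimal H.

H* = 15

The marginal product of H is MP_H = 34 − 2H.
A price-taking firm hires until the value of the marginal product equals the wage: P·MP_H = w, so 17·(34 − 2H) = 68.
Then 34 − 2H = 4, giving H = 15.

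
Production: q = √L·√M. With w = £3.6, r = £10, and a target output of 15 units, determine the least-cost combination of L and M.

Cost minimization requires the marginal rate of technical substitution to equal the input-price ratio: MP_L/MP_M = w/r.
Here MP_L/MP_M = (1/2)·(M/L)/(1/2) = (M/L). Setting this equal to 3.6/10 = 0.36 gives M = 0.36L.
Substituting into q = 15: L^(1/2)·(0.36L)^(1/2) = 15.
Solving, L = 25 and M = 9.

L* = 25, M* = 9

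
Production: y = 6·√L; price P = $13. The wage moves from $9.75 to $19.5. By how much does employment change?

From P·MP_L = w with MP_L = 3·L^(-1/2), the labor demand is L(w) = (39/w)^(2).
At w = 9.75: L = 16. At w = 19.5: L = 4.
ΔL = 4 − 16 = -12.

ΔL = -12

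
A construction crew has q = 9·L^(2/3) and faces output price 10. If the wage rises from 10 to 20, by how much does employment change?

ΔL = -189

From P·MP_L = w with MP_L = 6·L^(-1/3), the labor demand is L(w) = (60/w)^(3).
At w = 10: L = 216. At w = 20: L = 27.
ΔL = 27 − 216 = -189.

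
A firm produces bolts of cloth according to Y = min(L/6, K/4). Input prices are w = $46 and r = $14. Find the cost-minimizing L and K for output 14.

L* = 84, K* = 56

With a fixed-proportions technology, the cost-minimizing bundle uses no slack in either input: L/6 = K/4 = Y.
So L = 6·14 = 84 and K = 4·14 = 56.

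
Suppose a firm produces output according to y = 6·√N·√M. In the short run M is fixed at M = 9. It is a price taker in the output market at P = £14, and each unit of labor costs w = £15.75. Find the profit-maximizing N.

With M = 9, MP_N = (1/2)·6·N^(-1/2)·9^(1/2) = 9·N^(-1/2).
Profit maximization for a price taker requires P·MP_N = w: 14·9·N^(-1/2) = 15.75.
So N^(-1/2) = 0.125, which gives N = 64.

N* = 64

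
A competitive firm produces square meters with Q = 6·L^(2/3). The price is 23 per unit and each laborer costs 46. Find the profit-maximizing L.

L* = 8

MP_L = (2/3)·6·L^(-1/3) = 4·L^(-1/3).
Profit maximization for a price taker requires P·MP_L = w: 23·4·L^(-1/3) = 46.
So L^(-1/3) = 0.5, which gives L = 8.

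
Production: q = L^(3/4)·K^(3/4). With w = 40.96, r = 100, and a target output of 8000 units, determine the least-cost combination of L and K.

L* = 625, K* = 256

Cost minimization requires the marginal rate of technical substitution to equal the input-price ratio: MP_L/MP_K = w/r.
Here MP_L/MP_K = (3/4)·(K/L)/(3/4) = (K/L). Setting this equal to 40.96/100 = 0.4096 gives K = 0.4096L.
Substituting into q = 8000: L^(3/4)·(0.4096L)^(3/4) = 8000.
Solving, L = 625 and K = 256.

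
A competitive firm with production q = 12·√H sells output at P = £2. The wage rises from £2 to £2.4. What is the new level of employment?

From P·MP_H = w with MP_H = 6·H^(-1/2), the labor demand is H(w) = (12/w)^(2).
At w = 2: H = 36. At w = 2.4: H = 25.

H* = 25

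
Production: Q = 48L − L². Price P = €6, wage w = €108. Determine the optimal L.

The marginal product of L is MP_L = 48 − 2L.
A price-taking firm hires until the value of the marginal product equals the wage: P·MP_L = w, so 6·(48 − 2L) = 108.
Then 48 − 2L = 18, giving L = 15.

L* = 15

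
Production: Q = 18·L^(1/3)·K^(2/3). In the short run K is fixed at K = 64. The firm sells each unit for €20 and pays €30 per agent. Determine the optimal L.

With K = 64, MP_L = (1/3)·18·L^(-2/3)·64^(2/3) = 96·L^(-2/3).
Profit maximization for a price taker requires P·MP_L = w: 20·96·L^(-2/3) = 30.
So L^(-2/3) = 0.015625, which gives L = 512.

L* = 512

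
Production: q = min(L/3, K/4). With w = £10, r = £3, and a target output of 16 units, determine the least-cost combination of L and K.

With a fixed-proportions technology, the cost-minimizing bundle uses no slack in either input: L/3 = K/4 = q.
So L = 3·16 = 48 and K = 4·16 = 64.

L* = 48, K* = 64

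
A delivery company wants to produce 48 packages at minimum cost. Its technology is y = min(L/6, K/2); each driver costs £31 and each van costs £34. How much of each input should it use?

L* = 288, K* = 96

With a fixed-proportions technology, the cost-minimizing bundle uses no slack in either input: L/6 = K/2 = y.
So L = 6·48 = 288 and K = 2·48 = 96.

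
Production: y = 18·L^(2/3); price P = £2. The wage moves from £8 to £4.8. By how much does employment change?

From P·MP_L = w with MP_L = 12·L^(-1/3), the labor demand is L(w) = (24/w)^(3).
At w = 8: L = 27. At w = 4.8: L = 125.
ΔL = 125 − 27 = 98.

ΔL = 98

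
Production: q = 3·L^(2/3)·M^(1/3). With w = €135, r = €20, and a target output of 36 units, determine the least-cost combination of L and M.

L* = 8, M* = 27

Cost minimization requires the marginal rate of technical substitution to equal the input-price ratio: MP_L/MP_M = w/r.
Here MP_L/MP_M = (2/3)·(M/L)/(1/3) = 2·(M/L). Setting this equal to 135/20 = 6.75 gives M = 3.375L.
Substituting into q = 36: 3·L^(2/3)·(3.375L)^(1/3) = 36.
Solving, L = 8 and M = 27.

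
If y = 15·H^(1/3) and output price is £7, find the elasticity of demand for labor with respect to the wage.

ε = -1.5

MP_H = (1/3)·15·H^(-2/3), so P·MP_H = w gives 35·H^(-2/3) = w.
Solving, H(w) = (35/w)^(3/2). This is a constant-elasticity form: H ∝ w^(−3/2), so ε = −3/2.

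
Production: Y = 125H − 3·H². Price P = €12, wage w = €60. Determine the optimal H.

H* = 20

The marginal product of H is MP_H = 125 − 6H.
A price-taking firm hires until the value of the marginal product equals the wage: P·MP_H = w, so 12·(125 − 6H) = 60.
Then 125 − 6H = 5, giving H = 20.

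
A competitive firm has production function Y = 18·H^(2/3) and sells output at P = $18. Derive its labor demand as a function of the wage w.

MP_H = (2/3)·18·H^(-1/3) = 12·H^(-1/3).
Setting P·MP_H = w: 216·H^(-1/3) = w.
Solving for H: H^(-1/3) = w/216, so H = (216/w)^(3).

H(w) = (216/w)^(3)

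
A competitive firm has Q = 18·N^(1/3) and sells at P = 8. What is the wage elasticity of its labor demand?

MP_N = (1/3)·18·N^(-2/3), so P·MP_N = w gives 48·N^(-2/3) = w.
Solving, N(w) = (48/w)^(3/2). This is a constant-elasticity form: N ∝ w^(−3/2), so ε = −3/2.

ε = -1.5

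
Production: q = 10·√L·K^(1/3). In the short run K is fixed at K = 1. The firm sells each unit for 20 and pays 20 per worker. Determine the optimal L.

L* = 25

With K = 1, MP_L = (1/2)·10·L^(-1/2)·1^(1/3) = 5·L^(-1/2).
Profit maximization for a price taker requires P·MP_L = w: 20·5·L^(-1/2) = 20.
So L^(-1/2) = 0.2, which gives L = 25.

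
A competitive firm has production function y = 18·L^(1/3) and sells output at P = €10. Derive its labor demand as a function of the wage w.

L(w) = (60/w)^(3/2)

MP_L = (1/3)·18·L^(-2/3) = 6·L^(-2/3).
Setting P·MP_L = w: 60·L^(-2/3) = w.
Solving for L: L^(-2/3) = w/60, so L = (60/w)^(3/2).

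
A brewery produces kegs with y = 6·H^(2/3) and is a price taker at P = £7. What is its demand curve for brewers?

H(w) = 21952/w³

MP_H = (2/3)·6·H^(-1/3) = 4·H^(-1/3).
Setting P·MP_H = w: 28·H^(-1/3) = w.
Solving for H: H^(-1/3) = w/28, so H = (28/w)^(3).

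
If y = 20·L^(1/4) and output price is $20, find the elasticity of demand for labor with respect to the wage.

ε = -4/3

MP_L = (1/4)·20·L^(-3/4), so P·MP_L = w gives 100·L^(-3/4) = w.
Solving, L(w) = (100/w)^(4/3). This is a constant-elasticity form: L ∝ w^(−4/3), so ε = −4/3.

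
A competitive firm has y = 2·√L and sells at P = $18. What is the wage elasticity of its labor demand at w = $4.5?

MP_L = (1/2)·2·L^(-1/2), so P·MP_L = w gives 18·L^(-1/2) = w.
Solving, L(w) = (18/w)^(2). This is a constant-elasticity form: L ∝ w^(−2), so ε = −2.

ε = -2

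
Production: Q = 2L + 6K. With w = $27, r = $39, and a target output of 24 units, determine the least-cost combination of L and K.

The inputs are perfect substitutes, so the firm uses whichever has the lower cost per unit of output.
Cost per unit of output via L is w/2 = 13.5; via K it is r/6 = 6.5. K is cheaper.
Producing Q = 24 with K alone: L = 0, K = 4.

L* = 0, K* = 4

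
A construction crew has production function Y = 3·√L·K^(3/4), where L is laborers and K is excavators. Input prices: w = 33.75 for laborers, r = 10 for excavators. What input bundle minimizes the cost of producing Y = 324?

L* = 16, K* = 81

Cost minimization requires the marginal rate of technical substitution to equal the input-price ratio: MP_L/MP_K = w/r.
Here MP_L/MP_K = (1/2)·(K/L)/(3/4) = (2/3)·(K/L). Setting this equal to 33.75/10 = 3.375 gives K = 5.0625L.
Substituting into Y = 324: 3·L^(1/2)·(5.0625L)^(3/4) = 324.
Solving, L = 16 and K = 81.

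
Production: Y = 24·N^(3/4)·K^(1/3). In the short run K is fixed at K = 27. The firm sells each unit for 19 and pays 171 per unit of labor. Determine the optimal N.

N* = 1296

With K = 27, MP_N = (3/4)·24·N^(-1/4)·27^(1/3) = 54·N^(-1/4).
Profit maximization for a price taker requires P·MP_N = w: 19·54·N^(-1/4) = 171.
So N^(-1/4) = 1/6, which gives N = 1296.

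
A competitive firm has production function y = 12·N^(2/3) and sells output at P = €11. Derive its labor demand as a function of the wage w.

MP_N = (2/3)·12·N^(-1/3) = 8·N^(-1/3).
Setting P·MP_N = w: 88·N^(-1/3) = w.
Solving for N: N^(-1/3) = w/88, so N = (88/w)^(3).

N(w) = 681472/w³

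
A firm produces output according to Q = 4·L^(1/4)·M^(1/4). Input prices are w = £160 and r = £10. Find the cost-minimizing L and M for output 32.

Cost minimization requires the marginal rate of technical substitution to equal the input-price ratio: MP_L/MP_M = w/r.
Here MP_L/MP_M = (1/4)·(M/L)/(1/4) = (M/L). Setting this equal to 160/10 = 16 gives M = 16L.
Substituting into Q = 32: 4·L^(1/4)·(16L)^(1/4) = 32.
Solving, L = 16 and M = 256.

L* = 16, M* = 256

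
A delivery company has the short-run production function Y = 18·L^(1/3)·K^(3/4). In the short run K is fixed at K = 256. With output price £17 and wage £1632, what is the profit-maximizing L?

With K = 256, MP_L = (1/3)·18·L^(-2/3)·256^(3/4) = 384·L^(-2/3).
Profit maximization for a price taker requires P·MP_L = w: 17·384·L^(-2/3) = 1632.
So L^(-2/3) = 0.25, which gives L = 8.

L* = 8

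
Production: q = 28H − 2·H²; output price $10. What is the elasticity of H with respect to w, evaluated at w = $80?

From P·MP_H = w with MP_H = 28 − 4H, labor demand is H(w) = (28 − w/10)/4.
dH/dw = −1/(40) = -0.025.
At w = 80, H = 5, so ε = (dH/dw)·(w/H) = (-0.025)·(80/5) = -0.4.

ε = -0.4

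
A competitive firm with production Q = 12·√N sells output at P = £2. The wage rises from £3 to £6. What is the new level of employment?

N* = 4

From P·MP_N = w with MP_N = 6·N^(-1/2), the labor demand is N(w) = (12/w)^(2).
At w = 3: N = 16. At w = 6: N = 4.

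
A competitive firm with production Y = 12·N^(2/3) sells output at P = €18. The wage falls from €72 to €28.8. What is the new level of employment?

N* = 125

From P·MP_N = w with MP_N = 8·N^(-1/3), the labor demand is N(w) = (144/w)^(3).
At w = 72: N = 8. At w = 28.8: N = 125.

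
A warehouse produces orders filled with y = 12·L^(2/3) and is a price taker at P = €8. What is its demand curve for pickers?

L(w) = 262144/w³

MP_L = (2/3)·12·L^(-1/3) = 8·L^(-1/3).
Setting P·MP_L = w: 64·L^(-1/3) = w.
Solving for L: L^(-1/3) = w/64, so L = (64/w)^(3).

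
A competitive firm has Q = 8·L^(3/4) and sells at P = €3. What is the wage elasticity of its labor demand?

MP_L = (3/4)·8·L^(-1/4), so P·MP_L = w gives 18·L^(-1/4) = w.
Solving, L(w) = (18/w)^(4). This is a constant-elasticity form: L ∝ w^(−4), so ε = −4.

ε = -4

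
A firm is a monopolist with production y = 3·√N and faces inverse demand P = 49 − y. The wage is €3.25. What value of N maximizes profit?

N* = 36

Marginal revenue from the inverse demand is MR = 49 − 2y.
The marginal product is MP_N = 1.5·N^(-1/2).
A monopolist hires until marginal revenue product equals the wage: MR·MP_N = w.
At N, y = 3·√N. Substituting and solving: (49 − 6·√N)·1.5·N^(-1/2) = 3.25 gives N = 36.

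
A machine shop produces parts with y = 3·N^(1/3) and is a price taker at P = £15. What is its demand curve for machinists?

N(w) = (15/w)^(3/2)

MP_N = (1/3)·3·N^(-2/3) = N^(-2/3).
Setting P·MP_N = w: 15·N^(-2/3) = w.
Solving for N: N^(-2/3) = w/15, so N = (15/w)^(3/2).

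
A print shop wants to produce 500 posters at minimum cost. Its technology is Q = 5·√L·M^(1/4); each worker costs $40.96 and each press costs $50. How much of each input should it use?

Cost minimization requires the marginal rate of technical substitution to equal the input-price ratio: MP_L/MP_M = w/r.
Here MP_L/MP_M = (1/2)·(M/L)/(1/4) = 2·(M/L). Setting this equal to 40.96/50 = 0.8192 gives M = 0.4096L.
Substituting into Q = 500: 5·L^(1/2)·(0.4096L)^(1/4) = 500.
Solving, L = 625 and M = 256.

L* = 625, M* = 256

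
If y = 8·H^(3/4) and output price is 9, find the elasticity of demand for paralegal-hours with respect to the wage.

MP_H = (3/4)·8·H^(-1/4), so P·MP_H = w gives 54·H^(-1/4) = w.
Solving, H(w) = (54/w)^(4). This is a constant-elasticity form: H ∝ w^(−4), so ε = −4.

ε = -4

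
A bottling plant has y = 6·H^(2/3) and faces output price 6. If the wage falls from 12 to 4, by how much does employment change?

ΔH = 208

From P·MP_H = w with MP_H = 4·H^(-1/3), the labor demand is H(w) = (24/w)^(3).
At w = 12: H = 8. At w = 4: H = 216.
ΔH = 216 − 8 = 208.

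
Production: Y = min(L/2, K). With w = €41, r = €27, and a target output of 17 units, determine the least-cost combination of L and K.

L* = 34, K* = 17

With a fixed-proportions technology, the cost-minimizing bundle uses no slack in either input: L/2 = K = Y.
So L = 2·17 = 34 and K = 17.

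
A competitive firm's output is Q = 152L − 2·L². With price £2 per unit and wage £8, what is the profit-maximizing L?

L* = 37

The marginal product of L is MP_L = 152 − 4L.
A price-taking firm hires until the value of the marginal product equals the wage: P·MP_L = w, so 2·(152 − 4L) = 8.
Then 152 − 4L = 4, giving L = 37.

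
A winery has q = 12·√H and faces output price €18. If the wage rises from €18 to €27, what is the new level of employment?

From P·MP_H = w with MP_H = 6·H^(-1/2), the labor demand is H(w) = (108/w)^(2).
At w = 18: H = 36. At w = 27: H = 16.

H* = 16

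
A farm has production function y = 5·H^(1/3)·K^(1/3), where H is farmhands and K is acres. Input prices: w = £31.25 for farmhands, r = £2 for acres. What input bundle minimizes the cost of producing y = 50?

Cost minimization requires the marginal rate of technical substitution to equal the input-price ratio: MP_H/MP_K = w/r.
Here MP_H/MP_K = (1/3)·(K/H)/(1/3) = (K/H). Setting this equal to 31.25/2 = 15.625 gives K = 15.625H.
Substituting into y = 50: 5·H^(1/3)·(15.625H)^(1/3) = 50.
Solving, H = 8 and K = 125.

H* = 8, K* = 125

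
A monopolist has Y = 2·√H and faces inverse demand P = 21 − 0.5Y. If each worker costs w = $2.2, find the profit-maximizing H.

H* = 25

Marginal revenue from the inverse demand is MR = 21 − Y.
The marginal product is MP_H = H^(-1/2).
A monopolist hires until marginal revenue product equals the wage: MR·MP_H = w.
At H, Y = 2·√H. Substituting and solving: (21 − 2·√H)·H^(-1/2) = 2.2 gives H = 25.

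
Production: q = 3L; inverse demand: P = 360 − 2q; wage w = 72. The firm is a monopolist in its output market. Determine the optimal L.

L* = 28

Marginal revenue from the inverse demand is MR = 360 − 4q.
The marginal product is MP_L = 3.
A monopolist hires until marginal revenue product equals the wage: MR·MP_L = w.
(360 − 12L)·3 = 72, so L = 28.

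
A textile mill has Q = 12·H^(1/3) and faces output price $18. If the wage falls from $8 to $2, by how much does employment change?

From P·MP_H = w with MP_H = 4·H^(-2/3), the labor demand is H(w) = (72/w)^(3/2).
At w = 8: H = 27. At w = 2: H = 216.
ΔH = 216 − 27 = 189.

ΔH = 189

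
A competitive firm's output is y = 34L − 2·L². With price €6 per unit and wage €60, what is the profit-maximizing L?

The marginal product of L is MP_L = 34 − 4L.
A price-taking firm hires until the value of the marginal product equals the wage: P·MP_L = w, so 6·(34 − 4L) = 60.
Then 34 − 4L = 10, giving L = 6.

L* = 6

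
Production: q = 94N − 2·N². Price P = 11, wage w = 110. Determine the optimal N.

The marginal product of N is MP_N = 94 − 4N.
A price-taking firm hires until the value of the marginal product equals the wage: P·MP_N = w, so 11·(94 − 4N) = 110.
Then 94 − 4N = 10, giving N = 21.

N* = 21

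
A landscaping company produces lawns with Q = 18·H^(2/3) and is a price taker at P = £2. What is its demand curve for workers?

H(w) = 13824/w³

MP_H = (2/3)·18·H^(-1/3) = 12·H^(-1/3).
Setting P·MP_H = w: 24·H^(-1/3) = w.
Solving for H: H^(-1/3) = w/24, so H = (24/w)^(3).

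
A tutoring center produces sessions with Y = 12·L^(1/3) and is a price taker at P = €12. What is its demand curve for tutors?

L(w) = (48/w)^(3/2)

MP_L = (1/3)·12·L^(-2/3) = 4·L^(-2/3).
Setting P·MP_L = w: 48·L^(-2/3) = w.
Solving for L: L^(-2/3) = w/48, so L = (48/w)^(3/2).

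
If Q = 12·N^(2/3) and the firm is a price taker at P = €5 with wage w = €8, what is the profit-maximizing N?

N* = 125

MP_N = (2/3)·12·N^(-1/3) = 8·N^(-1/3).
Profit maximization for a price taker requires P·MP_N = w: 5·8·N^(-1/3) = 8.
So N^(-1/3) = 0.2, which gives N = 125.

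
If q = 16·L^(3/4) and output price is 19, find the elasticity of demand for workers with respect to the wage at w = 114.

ε = -4

MP_L = (3/4)·16·L^(-1/4), so P·MP_L = w gives 228·L^(-1/4) = w.
Solving, L(w) = (228/w)^(4). This is a constant-elasticity form: L ∝ w^(−4), so ε = −4.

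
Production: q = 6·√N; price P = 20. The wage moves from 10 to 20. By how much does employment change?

ΔN = -27

From P·MP_N = w with MP_N = 3·N^(-1/2), the labor demand is N(w) = (60/w)^(2).
At w = 10: N = 36. At w = 20: N = 9.
ΔN = 9 − 36 = -27.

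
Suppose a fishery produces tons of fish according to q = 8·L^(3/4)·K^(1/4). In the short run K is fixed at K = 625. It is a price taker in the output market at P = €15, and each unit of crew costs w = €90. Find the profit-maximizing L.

With K = 625, MP_L = (3/4)·8·L^(-1/4)·625^(1/4) = 30·L^(-1/4).
Profit maximization for a price taker requires P·MP_L = w: 15·30·L^(-1/4) = 90.
So L^(-1/4) = 0.2, which gives L = 625.

L* = 625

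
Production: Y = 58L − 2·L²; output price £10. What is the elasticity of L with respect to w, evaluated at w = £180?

From P·MP_L = w with MP_L = 58 − 4L, labor demand is L(w) = (58 − w/10)/4.
dL/dw = −1/(40) = -0.025.
At w = 180, L = 10, so ε = (dL/dw)·(w/L) = (-0.025)·(180/10) = -0.45.

ε = -0.45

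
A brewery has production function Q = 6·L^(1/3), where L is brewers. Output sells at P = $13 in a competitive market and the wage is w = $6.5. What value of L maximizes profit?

MP_L = (1/3)·6·L^(-2/3) = 2·L^(-2/3).
Profit maximization for a price taker requires P·MP_L = w: 13·2·L^(-2/3) = 6.5.
So L^(-2/3) = 0.25, which gives L = 8.

L* = 8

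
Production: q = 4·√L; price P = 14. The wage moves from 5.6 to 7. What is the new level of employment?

From P·MP_L = w with MP_L = 2·L^(-1/2), the labor demand is L(w) = (28/w)^(2).
At w = 5.6: L = 25. At w = 7: L = 16.

L* = 16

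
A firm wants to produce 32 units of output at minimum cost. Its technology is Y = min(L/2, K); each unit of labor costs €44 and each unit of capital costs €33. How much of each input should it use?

L* = 64, K* = 32

With a fixed-proportions technology, the cost-minimizing bundle uses no slack in either input: L/2 = K = Y.
So L = 2·32 = 64 and K = 32.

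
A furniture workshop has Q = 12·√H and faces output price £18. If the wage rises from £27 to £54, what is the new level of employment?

H* = 4

From P·MP_H = w with MP_H = 6·H^(-1/2), the labor demand is H(w) = (108/w)^(2).
At w = 27: H = 16. At w = 54: H = 4.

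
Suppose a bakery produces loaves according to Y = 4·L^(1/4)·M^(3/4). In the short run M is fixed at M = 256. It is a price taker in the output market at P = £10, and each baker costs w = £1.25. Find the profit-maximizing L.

L* = 4096

With M = 256, MP_L = (1/4)·4·L^(-3/4)·256^(3/4) = 64·L^(-3/4).
Profit maximization for a price taker requires P·MP_L = w: 10·64·L^(-3/4) = 1.25.
So L^(-3/4) = 0.001953125, which gives L = 4096.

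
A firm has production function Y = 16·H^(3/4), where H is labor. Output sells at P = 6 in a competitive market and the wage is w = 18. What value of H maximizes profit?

MP_H = (3/4)·16·H^(-1/4) = 12·H^(-1/4).
Profit maximization for a price taker requires P·MP_H = w: 6·12·H^(-1/4) = 18.
So H^(-1/4) = 0.25, which gives H = 256.

H* = 256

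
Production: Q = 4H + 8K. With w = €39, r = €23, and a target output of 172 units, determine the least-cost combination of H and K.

H* = 0, K* = 21.5

The inputs are perfect substitutes, so the firm uses whichever has the lower cost per unit of output.
Cost per unit of output via H is w/4 = 9.75; via K it is r/8 = 2.875. K is cheaper.
Producing Q = 172 with K alone: H = 0, K = 21.5.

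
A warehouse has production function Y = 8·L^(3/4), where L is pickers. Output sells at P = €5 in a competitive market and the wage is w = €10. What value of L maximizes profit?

L* = 81

MP_L = (3/4)·8·L^(-1/4) = 6·L^(-1/4).
Profit maximization for a price taker requires P·MP_L = w: 5·6·L^(-1/4) = 10.
So L^(-1/4) = 1/3, which gives L = 81.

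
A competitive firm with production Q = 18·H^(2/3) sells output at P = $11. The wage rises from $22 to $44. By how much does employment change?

From P·MP_H = w with MP_H = 12·H^(-1/3), the labor demand is H(w) = (132/w)^(3).
At w = 22: H = 216. At w = 44: H = 27.
ΔH = 27 − 216 = -189.

ΔH = -189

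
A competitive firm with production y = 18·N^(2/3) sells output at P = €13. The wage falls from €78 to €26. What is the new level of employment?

N* = 216

From P·MP_N = w with MP_N = 12·N^(-1/3), the labor demand is N(w) = (156/w)^(3).
At w = 78: N = 8. At w = 26: N = 216.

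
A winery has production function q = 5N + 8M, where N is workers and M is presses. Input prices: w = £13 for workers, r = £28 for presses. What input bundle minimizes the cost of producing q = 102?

N* = 20.4, M* = 0

The inputs are perfect substitutes, so the firm uses whichever has the lower cost per unit of output.
Cost per unit of output via N is w/5 = 2.6; via M it is r/8 = 3.5. N is cheaper.
Producing q = 102 with N alone: N = 20.4, M = 0.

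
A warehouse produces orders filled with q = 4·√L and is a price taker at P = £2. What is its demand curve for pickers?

L(w) = 16/w²

MP_L = (1/2)·4·L^(-1/2) = 2·L^(-1/2).
Setting P·MP_L = w: 4·L^(-1/2) = w.
Solving for L: L^(-1/2) = w/4, so L = (4/w)^(2).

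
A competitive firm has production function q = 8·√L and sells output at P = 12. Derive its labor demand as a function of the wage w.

MP_L = (1/2)·8·L^(-1/2) = 4·L^(-1/2).
Setting P·MP_L = w: 48·L^(-1/2) = w.
Solving for L: L^(-1/2) = w/48, so L = (48/w)^(2).

L(w) = 2304/w²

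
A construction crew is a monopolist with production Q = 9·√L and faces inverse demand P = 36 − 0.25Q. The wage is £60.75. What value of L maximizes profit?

L* = 4

Marginal revenue from the inverse demand is MR = 36 − 0.5Q.
The marginal product is MP_L = 4.5·L^(-1/2).
A monopolist hires until marginal revenue product equals the wage: MR·MP_L = w.
At L, Q = 9·√L. Substituting and solving: (36 − 4.5·√L)·4.5·L^(-1/2) = 60.75 gives L = 4.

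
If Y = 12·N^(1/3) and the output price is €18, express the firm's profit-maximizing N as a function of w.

N(w) = (72/w)^(3/2)

MP_N = (1/3)·12·N^(-2/3) = 4·N^(-2/3).
Setting P·MP_N = w: 72·N^(-2/3) = w.
Solving for N: N^(-2/3) = w/72, so N = (72/w)^(3/2).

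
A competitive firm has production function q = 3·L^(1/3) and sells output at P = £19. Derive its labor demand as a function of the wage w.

MP_L = (1/3)·3·L^(-2/3) = L^(-2/3).
Setting P·MP_L = w: 19·L^(-2/3) = w.
Solving for L: L^(-2/3) = w/19, so L = (19/w)^(3/2).

L(w) = (19/w)^(3/2)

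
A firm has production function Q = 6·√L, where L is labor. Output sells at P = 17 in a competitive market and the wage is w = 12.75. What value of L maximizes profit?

MP_L = (1/2)·6·L^(-1/2) = 3·L^(-1/2).
Profit maximization for a price taker requires P·MP_L = w: 17·3·L^(-1/2) = 12.75.
So L^(-1/2) = 0.25, which gives L = 16.

L* = 16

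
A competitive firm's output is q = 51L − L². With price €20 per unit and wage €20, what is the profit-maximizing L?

L* = 25

The marginal product of L is MP_L = 51 − 2L.
A price-taking firm hires until the value of the marginal product equals the wage: P·MP_L = w, so 20·(51 − 2L) = 20.
Then 51 − 2L = 1, giving L = 25.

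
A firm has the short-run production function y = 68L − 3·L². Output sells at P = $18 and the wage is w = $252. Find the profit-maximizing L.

The marginal product of L is MP_L = 68 − 6L.
A price-taking firm hires until the value of the marginal product equals the wage: P·MP_L = w, so 18·(68 − 6L) = 252.
Then 68 − 6L = 14, giving L = 9.

L* = 9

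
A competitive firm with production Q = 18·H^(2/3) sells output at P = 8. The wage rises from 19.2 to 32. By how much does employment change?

From P·MP_H = w with MP_H = 12·H^(-1/3), the labor demand is H(w) = (96/w)^(3).
At w = 19.2: H = 125. At w = 32: H = 27.
ΔH = 27 − 125 = -98.

ΔH = -98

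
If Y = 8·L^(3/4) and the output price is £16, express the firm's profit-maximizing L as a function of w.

L(w) = (96/w)^(4)

MP_L = (3/4)·8·L^(-1/4) = 6·L^(-1/4).
Setting P·MP_L = w: 96·L^(-1/4) = w.
Solving for L: L^(-1/4) = w/96, so L = (96/w)^(4).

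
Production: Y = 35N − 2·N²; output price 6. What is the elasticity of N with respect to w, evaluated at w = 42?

ε = -0.25

From P·MP_N = w with MP_N = 35 − 4N, labor demand is N(w) = (35 − w/6)/4.
dN/dw = −1/(24) = -1/24.
At w = 42, N = 7, so ε = (dN/dw)·(w/N) = (-1/24)·(42/7) = -0.25.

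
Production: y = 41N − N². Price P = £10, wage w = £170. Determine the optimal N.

The marginal product of N is MP_N = 41 − 2N.
A price-taking firm hires until the value of the marginal product equals the wage: P·MP_N = w, so 10·(41 − 2N) = 170.
Then 41 − 2N = 17, giving N = 12.

N* = 12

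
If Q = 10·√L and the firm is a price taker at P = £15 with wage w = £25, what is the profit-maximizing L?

MP_L = (1/2)·10·L^(-1/2) = 5·L^(-1/2).
Profit maximization for a price taker requires P·MP_L = w: 15·5·L^(-1/2) = 25.
So L^(-1/2) = 1/3, which gives L = 9.

L* = 9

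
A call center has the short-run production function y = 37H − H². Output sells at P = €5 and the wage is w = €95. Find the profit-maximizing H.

The marginal product of H is MP_H = 37 − 2H.
A price-taking firm hires until the value of the marginal product equals the wage: P·MP_H = w, so 5·(37 − 2H) = 95.
Then 37 − 2H = 19, giving H = 9.

H* = 9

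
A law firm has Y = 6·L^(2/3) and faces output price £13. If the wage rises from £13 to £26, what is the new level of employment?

From P·MP_L = w with MP_L = 4·L^(-1/3), the labor demand is L(w) = (52/w)^(3).
At w = 13: L = 64. At w = 26: L = 8.

L* = 8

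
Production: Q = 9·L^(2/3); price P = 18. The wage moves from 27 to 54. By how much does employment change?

From P·MP_L = w with MP_L = 6·L^(-1/3), the labor demand is L(w) = (108/w)^(3).
At w = 27: L = 64. At w = 54: L = 8.
ΔL = 8 − 64 = -56.

ΔL = -56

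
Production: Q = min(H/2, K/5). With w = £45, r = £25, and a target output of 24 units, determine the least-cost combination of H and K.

H* = 48, K* = 120

With a fixed-proportions technology, the cost-minimizing bundle uses no slack in either input: H/2 = K/5 = Q.
So H = 2·24 = 48 and K = 5·24 = 120.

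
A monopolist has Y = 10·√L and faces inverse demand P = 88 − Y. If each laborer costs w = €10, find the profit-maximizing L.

L* = 16

Marginal revenue from the inverse demand is MR = 88 − 2Y.
The marginal product is MP_L = 5·L^(-1/2).
A monopolist hires until marginal revenue product equals the wage: MR·MP_L = w.
At L, Y = 10·√L. Substituting and solving: (88 − 20·√L)·5·L^(-1/2) = 10 gives L = 16.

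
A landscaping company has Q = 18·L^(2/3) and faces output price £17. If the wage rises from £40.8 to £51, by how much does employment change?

From P·MP_L = w with MP_L = 12·L^(-1/3), the labor demand is L(w) = (204/w)^(3).
At w = 40.8: L = 125. At w = 51: L = 64.
ΔL = 64 − 125 = -61.

ΔL = -61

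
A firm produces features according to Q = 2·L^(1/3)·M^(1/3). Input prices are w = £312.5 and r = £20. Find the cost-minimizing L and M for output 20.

Cost minimization requires the marginal rate of technical substitution to equal the input-price ratio: MP_L/MP_M = w/r.
Here MP_L/MP_M = (1/3)·(M/L)/(1/3) = (M/L). Setting this equal to 312.5/20 = 15.625 gives M = 15.625L.
Substituting into Q = 20: 2·L^(1/3)·(15.625L)^(1/3) = 20.
Solving, L = 8 and M = 125.

L* = 8, M* = 125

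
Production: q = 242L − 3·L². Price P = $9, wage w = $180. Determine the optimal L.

L* = 37

The marginal product of L is MP_L = 242 − 6L.
A price-taking firm hires until the value of the marginal product equals the wage: P·MP_L = w, so 9·(242 − 6L) = 180.
Then 242 − 6L = 20, giving L = 37.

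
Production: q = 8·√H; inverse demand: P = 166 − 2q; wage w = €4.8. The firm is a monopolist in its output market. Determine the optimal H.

H* = 25

Marginal revenue from the inverse demand is MR = 166 − 4q.
The marginal product is MP_H = 4·H^(-1/2).
A monopolist hires until marginal revenue product equals the wage: MR·MP_H = w.
At H, q = 8·√H. Substituting and solving: (166 − 32·√H)·4·H^(-1/2) = 4.8 gives H = 25.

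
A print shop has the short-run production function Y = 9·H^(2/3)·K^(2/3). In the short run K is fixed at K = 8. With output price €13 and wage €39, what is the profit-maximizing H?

With K = 8, MP_H = (2/3)·9·H^(-1/3)·8^(2/3) = 24·H^(-1/3).
Profit maximization for a price taker requires P·MP_H = w: 13·24·H^(-1/3) = 39.
So H^(-1/3) = 0.125, which gives H = 512.

H* = 512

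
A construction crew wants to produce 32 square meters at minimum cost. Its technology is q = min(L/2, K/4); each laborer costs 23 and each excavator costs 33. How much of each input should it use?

L* = 64, K* = 128

With a fixed-proportions technology, the cost-minimizing bundle uses no slack in either input: L/2 = K/4 = q.
So L = 2·32 = 64 and K = 4·32 = 128.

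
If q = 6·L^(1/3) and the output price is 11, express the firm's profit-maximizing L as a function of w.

MP_L = (1/3)·6·L^(-2/3) = 2·L^(-2/3).
Setting P·MP_L = w: 22·L^(-2/3) = w.
Solving for L: L^(-2/3) = w/22, so L = (22/w)^(3/2).

L(w) = (22/w)^(3/2)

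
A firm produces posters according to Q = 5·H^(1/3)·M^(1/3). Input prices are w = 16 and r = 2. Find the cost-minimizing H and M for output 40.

Cost minimization requires the marginal rate of technical substitution to equal the input-price ratio: MP_H/MP_M = w/r.
Here MP_H/MP_M = (1/3)·(M/H)/(1/3) = (M/H). Setting this equal to 16/2 = 8 gives M = 8H.
Substituting into Q = 40: 5·H^(1/3)·(8H)^(1/3) = 40.
Solving, H = 8 and M = 64.

H* = 8, M* = 64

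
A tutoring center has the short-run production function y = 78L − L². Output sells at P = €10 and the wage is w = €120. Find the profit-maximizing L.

The marginal product of L is MP_L = 78 − 2L.
A price-taking firm hires until the value of the marginal product equals the wage: P·MP_L = w, so 10·(78 − 2L) = 120.
Then 78 − 2L = 12, giving L = 33.

L* = 33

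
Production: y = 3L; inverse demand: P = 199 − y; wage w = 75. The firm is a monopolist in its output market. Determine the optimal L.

L* = 29

Marginal revenue from the inverse demand is MR = 199 − 2y.
The marginal product is MP_L = 3.
A monopolist hires until marginal revenue product equals the wage: MR·MP_L = w.
(199 − 6L)·3 = 75, so L = 29.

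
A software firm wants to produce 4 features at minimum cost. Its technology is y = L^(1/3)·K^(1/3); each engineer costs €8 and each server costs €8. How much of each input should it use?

L* = 8, K* = 8

Cost minimization requires the marginal rate of technical substitution to equal the input-price ratio: MP_L/MP_K = w/r.
Here MP_L/MP_K = (1/3)·(K/L)/(1/3) = (K/L). Setting this equal to 8/8 = 1 gives K = L.
Substituting into y = 4: L^(1/3)·(L)^(1/3) = 4.
Solving, L = 8 and K = 8.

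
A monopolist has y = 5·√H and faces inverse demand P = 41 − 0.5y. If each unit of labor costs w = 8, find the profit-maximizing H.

Marginal revenue from the inverse demand is MR = 41 − y.
The marginal product is MP_H = 2.5·H^(-1/2).
A monopolist hires until marginal revenue product equals the wage: MR·MP_H = w.
At H, y = 5·√H. Substituting and solving: (41 − 5·√H)·2.5·H^(-1/2) = 8 gives H = 25.

H* = 25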